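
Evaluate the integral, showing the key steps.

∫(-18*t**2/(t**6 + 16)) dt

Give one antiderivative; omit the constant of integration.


Step 1. Substitute u = t**3, turning ∫(-18*t**2/(t**6 + 16)) dt into ∫(-6/(u**2 + 16)) du: now ∫(-6/(u**2 + 16)) du.
Step 2. Evaluate the standard form: now -3*atan(u/4)/2.
Step 3. Substitute back u = t**3: now -3*atan(t**3/4)/2.
Answer: -3*atan(t**3/4)/2.


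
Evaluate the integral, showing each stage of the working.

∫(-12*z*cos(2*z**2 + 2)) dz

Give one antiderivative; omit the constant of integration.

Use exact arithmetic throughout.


Step 1. Substitute u = z**2 + 1, turning ∫(-12*z*cos(2*z**2 + 2)) dz into ∫(-6*cos(2*u)) du: now ∫(-6*cos(2*u)) du.
Step 2. Evaluate the standard form: now -3*sin(2*u).
Step 3. Substitute back u = z**2 + 1: now -3*sin(2*z**2 + 2).
Answer: -3*sin(2*z**2 + 2).


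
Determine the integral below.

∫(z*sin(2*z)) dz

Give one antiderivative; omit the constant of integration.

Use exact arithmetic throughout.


Answer: -z*cos(2*z)/2 + sin(2*z)/4.


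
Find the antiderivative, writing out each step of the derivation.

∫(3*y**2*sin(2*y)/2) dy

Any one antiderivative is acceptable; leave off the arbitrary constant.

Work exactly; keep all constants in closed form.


Step 1. Integrate ∫(3*y**2*sin(2*y)/2) dy by parts with u = y**2, dv = (3*sin(2*y)/2) dy, so v = -3*cos(2*y)/4: now -3*y**2*cos(2*y)/4 + ∫(3*y*cos(2*y)/2) dy.
Step 2. Integrate ∫(3*y*cos(2*y)/2) dy by parts with u = y, dv = (3*cos(2*y)/2) dy, so v = 3*sin(2*y)/4: now -3*y**2*cos(2*y)/4 + 3*y*sin(2*y)/4 + ∫(-3*sin(2*y)/4) dy.
Step 3. Evaluate the standard form: now -3*y**2*cos(2*y)/4 + 3*y*sin(2*y)/4 + 3*cos(2*y)/8.
Answer: -3*y**2*cos(2*y)/4 + 3*y*sin(2*y)/4 + 3*cos(2*y)/8.


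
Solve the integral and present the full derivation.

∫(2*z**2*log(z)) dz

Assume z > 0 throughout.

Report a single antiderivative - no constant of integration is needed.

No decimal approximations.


Step 1. Integrate ∫(2*z**2*log(z)) dz by parts with u = log(z), dv = (2*z**2) dz, so v = 2*z**3/3 [assuming z > 0]: now 2*z**3*log(z)/3 + ∫(-2*z**2/3) dz.
Step 2. Evaluate the standard form: now 2*z**3*log(z)/3 - 2*z**3/9.
Answer: 2*z**3*log(z)/3 - 2*z**3/9.


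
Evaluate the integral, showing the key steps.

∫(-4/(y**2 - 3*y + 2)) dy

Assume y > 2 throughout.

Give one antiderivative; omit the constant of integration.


Step 1. Decompose ∫(-4/(y**2 - 3*y + 2)) dy by partial fractions, -4/(y**2 - 3*y + 2) = 4/(y - 1) - 4/(y - 2): now ∫(-4/(y - 2)) dy + ∫(4/(y - 1)) dy.
Step 2. Evaluate the standard form [assuming y > 1]: now 4*log(y - 1) + ∫(-4/(y - 2)) dy.
Step 3. Evaluate the standard form [assuming y > 2]: now -4*log(y - 2) + 4*log(y - 1).
Answer: -4*log(y - 2) + 4*log(y - 1).


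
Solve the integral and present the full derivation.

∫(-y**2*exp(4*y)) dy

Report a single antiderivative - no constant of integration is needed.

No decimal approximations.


Step 1. Integrate ∫(-y**2*exp(4*y)) dy by parts with u = y**2, dv = (-exp(4*y)) dy, so v = -exp(4*y)/4: now -y**2*exp(4*y)/4 + ∫(y*exp(4*y)/2) dy.
Step 2. Integrate ∫(y*exp(4*y)/2) dy by parts with u = y, dv = (exp(4*y)/2) dy, so v = exp(4*y)/8: now -y**2*exp(4*y)/4 + y*exp(4*y)/8 + ∫(-exp(4*y)/8) dy.
Step 3. Evaluate the standard form: now -y**2*exp(4*y)/4 + y*exp(4*y)/8 - exp(4*y)/32.
Answer: -y**2*exp(4*y)/4 + y*exp(4*y)/8 - exp(4*y)/32.


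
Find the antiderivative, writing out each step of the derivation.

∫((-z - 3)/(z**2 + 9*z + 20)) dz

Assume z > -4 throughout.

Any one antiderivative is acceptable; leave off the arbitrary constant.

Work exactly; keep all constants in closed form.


Step 1. Decompose ∫((-z - 3)/(z**2 + 9*z + 20)) dz by partial fractions, (-z - 3)/(z**2 + 9*z + 20) = -2/(z + 5) + 1/(z + 4): now ∫(1/(z + 4)) dz + ∫(-2/(z + 5)) dz.
Step 2. Evaluate the standard form [assuming z > -4]: now log(z + 4) + ∫(-2/(z + 5)) dz.
Step 3. Evaluate the standard form [assuming z > -5]: now log(z + 4) - 2*log(z + 5).
Answer: log(z + 4) - 2*log(z + 5).


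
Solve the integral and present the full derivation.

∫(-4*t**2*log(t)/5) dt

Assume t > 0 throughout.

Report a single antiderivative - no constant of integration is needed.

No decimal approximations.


Step 1. Integrate ∫(-4*t**2*log(t)/5) dt by parts with u = log(t), dv = (-4*t**2/5) dt, so v = -4*t**3/15 [assuming t > 0]: now -4*t**3*log(t)/15 + ∫(4*t**2/15) dt.
Step 2. Evaluate the standard form: now -4*t**3*log(t)/15 + 4*t**3/45.
Answer: -4*t**3*log(t)/15 + 4*t**3/45.


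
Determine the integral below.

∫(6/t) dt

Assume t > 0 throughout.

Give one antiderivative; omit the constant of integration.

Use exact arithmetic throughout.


Answer: 6*log(t).


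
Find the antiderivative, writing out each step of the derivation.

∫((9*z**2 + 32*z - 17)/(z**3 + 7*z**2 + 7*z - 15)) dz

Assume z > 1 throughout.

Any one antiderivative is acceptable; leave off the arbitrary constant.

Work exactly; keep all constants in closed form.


Step 1. Decompose ∫((9*z**2 + 32*z - 17)/(z**3 + 7*z**2 + 7*z - 15)) dz by partial fractions, (9*z**2 + 32*z - 17)/(z**3 + 7*z**2 + 7*z - 15) = 4/(z + 5) + 4/(z + 3) + 1/(z - 1): now ∫(1/(z - 1)) dz + ∫(4/(z + 3)) dz + ∫(4/(z + 5)) dz.
Step 2. Evaluate the standard form [assuming z > 1]: now log(z - 1) + ∫(4/(z + 3)) dz + ∫(4/(z + 5)) dz.
Step 3. Evaluate the standard form [assuming z > -5]: now log(z - 1) + 4*log(z + 5) + ∫(4/(z + 3)) dz.
Step 4. Evaluate the standard form [assuming z > -3]: now log(z - 1) + 4*log(z + 3) + 4*log(z + 5).
Answer: log(z - 1) + 4*log(z + 3) + 4*log(z + 5).


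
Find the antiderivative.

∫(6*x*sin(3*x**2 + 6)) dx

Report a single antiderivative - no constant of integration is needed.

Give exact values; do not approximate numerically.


Answer: -cos(3*x**2 + 6).


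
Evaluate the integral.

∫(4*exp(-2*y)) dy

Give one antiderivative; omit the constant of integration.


Answer: -2*exp(-2*y).


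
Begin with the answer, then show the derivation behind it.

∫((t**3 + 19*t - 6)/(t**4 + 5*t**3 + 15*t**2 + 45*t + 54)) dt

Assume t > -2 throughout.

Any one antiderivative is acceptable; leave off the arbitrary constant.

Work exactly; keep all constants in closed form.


The answer is -4*log(t + 2) + 5*log(t + 3) + 2*atan(t/3)/3.
Step 1. Decompose ∫((t**3 + 19*t - 6)/(t**4 + 5*t**3 + 15*t**2 + 45*t + 54)) dt by partial fractions, (t**3 + 19*t - 6)/(t**4 + 5*t**3 + 15*t**2 + 45*t + 54) = 2/(t**2 + 9) + 5/(t + 3) - 4/(t + 2): now ∫(-4/(t + 2)) dt + ∫(5/(t + 3)) dt + ∫(2/(t**2 + 9)) dt.
Step 2. Evaluate the standard form [assuming t > -3]: now 5*log(t + 3) + ∫(-4/(t + 2)) dt + ∫(2/(t**2 + 9)) dt.
Step 3. Evaluate the standard form [assuming t > -2]: now -4*log(t + 2) + 5*log(t + 3) + ∫(2/(t**2 + 9)) dt.
Step 4. Evaluate the standard form: now -4*log(t + 2) + 5*log(t + 3) + 2*atan(t/3)/3.
Answer: -4*log(t + 2) + 5*log(t + 3) + 2*atan(t/3)/3.


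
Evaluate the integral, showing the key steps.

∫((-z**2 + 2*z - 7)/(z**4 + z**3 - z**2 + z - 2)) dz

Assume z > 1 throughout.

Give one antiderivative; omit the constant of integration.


Step 1. Decompose ∫((-z**2 + 2*z - 7)/(z**4 + z**3 - z**2 + z - 2)) dz by partial fractions, (-z**2 + 2*z - 7)/(z**4 + z**3 - z**2 + z - 2) = 2/(z**2 + 1) + 1/(z + 2) - 1/(z - 1): now ∫(-1/(z - 1)) dz + ∫(1/(z + 2)) dz + ∫(2/(z**2 + 1)) dz.
Step 2. Evaluate the standard form [assuming z > 1]: now -log(z - 1) + ∫(1/(z + 2)) dz + ∫(2/(z**2 + 1)) dz.
Step 3. Evaluate the standard form [assuming z > -2]: now -log(z - 1) + log(z + 2) + ∫(2/(z**2 + 1)) dz.
Step 4. Evaluate the standard form: now -log(z - 1) + log(z + 2) + 2*atan(z).
Answer: -log(z - 1) + log(z + 2) + 2*atan(z).


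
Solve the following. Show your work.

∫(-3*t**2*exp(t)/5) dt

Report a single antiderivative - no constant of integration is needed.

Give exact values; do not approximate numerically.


Step 1. Integrate ∫(-3*t**2*exp(t)/5) dt by parts with u = t**2, dv = (-3*exp(t)/5) dt, so v = -3*exp(t)/5: now -3*t**2*exp(t)/5 + ∫(6*t*exp(t)/5) dt.
Step 2. Integrate ∫(6*t*exp(t)/5) dt by parts with u = t, dv = (6*exp(t)/5) dt, so v = 6*exp(t)/5: now -3*t**2*exp(t)/5 + 6*t*exp(t)/5 + ∫(-6*exp(t)/5) dt.
Step 3. Evaluate the standard form: now -3*t**2*exp(t)/5 + 6*t*exp(t)/5 - 6*exp(t)/5.
Answer: -3*t**2*exp(t)/5 + 6*t*exp(t)/5 - 6*exp(t)/5.


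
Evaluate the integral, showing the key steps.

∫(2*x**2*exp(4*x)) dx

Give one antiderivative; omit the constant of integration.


Step 1. Integrate ∫(2*x**2*exp(4*x)) dx by parts with u = x**2, dv = (2*exp(4*x)) dx, so v = exp(4*x)/2: now x**2*exp(4*x)/2 + ∫(-x*exp(4*x)) dx.
Step 2. Integrate ∫(-x*exp(4*x)) dx by parts with u = x, dv = (-exp(4*x)) dx, so v = -exp(4*x)/4: now x**2*exp(4*x)/2 - x*exp(4*x)/4 + ∫(exp(4*x)/4) dx.
Step 3. Evaluate the standard form: now x**2*exp(4*x)/2 - x*exp(4*x)/4 + exp(4*x)/16.
Answer: x**2*exp(4*x)/2 - x*exp(4*x)/4 + exp(4*x)/16.


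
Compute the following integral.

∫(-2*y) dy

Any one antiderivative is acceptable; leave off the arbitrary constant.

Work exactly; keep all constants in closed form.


Answer: -y**2.


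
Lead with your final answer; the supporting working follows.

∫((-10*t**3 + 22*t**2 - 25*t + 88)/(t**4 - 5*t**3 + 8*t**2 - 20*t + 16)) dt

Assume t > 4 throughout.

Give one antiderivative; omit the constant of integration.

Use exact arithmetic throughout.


The answer is -5*log(t - 4) - 5*log(t - 1) - 3*atan(t/2)/2.
Step 1. Decompose ∫((-10*t**3 + 22*t**2 - 25*t + 88)/(t**4 - 5*t**3 + 8*t**2 - 20*t + 16)) dt by partial fractions, (-10*t**3 + 22*t**2 - 25*t + 88)/(t**4 - 5*t**3 + 8*t**2 - 20*t + 16) = -3/(t**2 + 4) - 5/(t - 1) - 5/(t - 4): now ∫(-5/(t - 4)) dt + ∫(-5/(t - 1)) dt + ∫(-3/(t**2 + 4)) dt.
Step 2. Evaluate the standard form [assuming t > 4]: now -5*log(t - 4) + ∫(-5/(t - 1)) dt + ∫(-3/(t**2 + 4)) dt.
Step 3. Evaluate the standard form [assuming t > 1]: now -5*log(t - 4) - 5*log(t - 1) + ∫(-3/(t**2 + 4)) dt.
Step 4. Evaluate the standard form: now -5*log(t - 4) - 5*log(t - 1) - 3*atan(t/2)/2.
Answer: -5*log(t - 4) - 5*log(t - 1) - 3*atan(t/2)/2.


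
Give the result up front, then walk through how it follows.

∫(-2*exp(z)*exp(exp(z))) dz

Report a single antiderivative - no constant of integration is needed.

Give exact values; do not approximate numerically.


The answer is -2*exp(exp(z)).
Step 1. Substitute u = exp(z), turning ∫(-2*exp(z)*exp(exp(z))) dz into ∫(-2*exp(u)) du: now ∫(-2*exp(u)) du.
Step 2. Evaluate the standard form: now -2*exp(u).
Step 3. Substitute back u = exp(z): now -2*exp(exp(z)).
Answer: -2*exp(exp(z)).


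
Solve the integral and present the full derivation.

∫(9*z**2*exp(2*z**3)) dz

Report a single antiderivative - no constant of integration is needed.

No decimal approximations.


Step 1. Substitute u = z**3, turning ∫(9*z**2*exp(2*z**3)) dz into ∫(3*exp(2*u)) du: now ∫(3*exp(2*u)) du.
Step 2. Evaluate the standard form: now 3*exp(2*u)/2.
Step 3. Substitute back u = z**3: now 3*exp(2*z**3)/2.
Answer: 3*exp(2*z**3)/2.


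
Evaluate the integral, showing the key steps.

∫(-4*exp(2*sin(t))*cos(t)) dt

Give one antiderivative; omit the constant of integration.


Step 1. Substitute u = sin(t), turning ∫(-4*exp(2*sin(t))*cos(t)) dt into ∫(-4*exp(2*u)) du: now ∫(-4*exp(2*u)) du.
Step 2. Evaluate the standard form: now -2*exp(2*u).
Step 3. Substitute back u = sin(t): now -2*exp(2*sin(t)).
Answer: -2*exp(2*sin(t)).


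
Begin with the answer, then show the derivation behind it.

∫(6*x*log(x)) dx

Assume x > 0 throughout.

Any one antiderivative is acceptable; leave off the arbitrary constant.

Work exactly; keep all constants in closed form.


The answer is 3*x**2*log(x) - 3*x**2/2.
Step 1. Integrate ∫(6*x*log(x)) dx by parts with u = log(x), dv = (6*x) dx, so v = 3*x**2 [assuming x > 0]: now 3*x**2*log(x) + ∫(-3*x) dx.
Step 2. Evaluate the standard form: now 3*x**2*log(x) - 3*x**2/2.
Answer: 3*x**2*log(x) - 3*x**2/2.


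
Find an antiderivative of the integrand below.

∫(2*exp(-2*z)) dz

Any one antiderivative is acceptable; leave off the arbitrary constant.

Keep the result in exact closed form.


Answer: -exp(-2*z).


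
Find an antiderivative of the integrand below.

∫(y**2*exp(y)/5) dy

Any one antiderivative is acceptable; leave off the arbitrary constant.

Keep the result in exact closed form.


Answer: y**2*exp(y)/5 - 2*y*exp(y)/5 + 2*exp(y)/5.


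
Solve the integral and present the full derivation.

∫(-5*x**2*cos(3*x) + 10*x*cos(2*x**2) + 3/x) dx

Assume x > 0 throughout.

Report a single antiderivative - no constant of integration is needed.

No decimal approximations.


Step 1. Rewrite: now ∫(3/x) dx + ∫(10*x*cos(2*x**2)) dx + ∫(-5*x**2*cos(3*x)) dx.
Step 2. Substitute u = x**2, turning ∫(10*x*cos(2*x**2)) dx into ∫(5*cos(2*u)) du: now ∫(3/x) dx + ∫(-5*x**2*cos(3*x)) dx + ∫(5*cos(2*u)) du.
Step 3. Evaluate the standard form: now 5*sin(2*u)/2 + ∫(3/x) dx + ∫(-5*x**2*cos(3*x)) dx.
Step 4. Substitute back u = x**2: now 5*sin(2*x**2)/2 + ∫(3/x) dx + ∫(-5*x**2*cos(3*x)) dx.
Step 5. Integrate ∫(-5*x**2*cos(3*x)) dx by parts with u = x**2, dv = (-5*cos(3*x)) dx, so v = -5*sin(3*x)/3: now -5*x**2*sin(3*x)/3 + 5*sin(2*x**2)/2 + ∫(3/x) dx + ∫(10*x*sin(3*x)/3) dx.
Step 6. Integrate ∫(10*x*sin(3*x)/3) dx by parts with u = x, dv = (10*sin(3*x)/3) dx, so v = -10*cos(3*x)/9: now -5*x**2*sin(3*x)/3 - 10*x*cos(3*x)/9 + 5*sin(2*x**2)/2 + ∫(3/x) dx + ∫(10*cos(3*x)/9) dx.
Step 7. Evaluate the standard form: now -5*x**2*sin(3*x)/3 - 10*x*cos(3*x)/9 + 10*sin(3*x)/27 + 5*sin(2*x**2)/2 + ∫(3/x) dx.
Step 8. Evaluate the standard form [assuming x > 0]: now -5*x**2*sin(3*x)/3 - 10*x*cos(3*x)/9 + 3*log(x) + 10*sin(3*x)/27 + 5*sin(2*x**2)/2.
Answer: -5*x**2*sin(3*x)/3 - 10*x*cos(3*x)/9 + 3*log(x) + 10*sin(3*x)/27 + 5*sin(2*x**2)/2.


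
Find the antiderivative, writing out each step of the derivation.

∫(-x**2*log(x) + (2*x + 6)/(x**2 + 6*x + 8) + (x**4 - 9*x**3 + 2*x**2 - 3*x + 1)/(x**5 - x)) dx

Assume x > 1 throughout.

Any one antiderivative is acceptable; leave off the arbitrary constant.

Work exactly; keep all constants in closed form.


Step 1. Rewrite: now ∫(-x**2*log(x)) dx + ∫((2*x + 6)/(x**2 + 6*x + 8)) dx + ∫((x**4 - 9*x**3 + 2*x**2 - 3*x + 1)/(x**5 - x)) dx.
Step 2. Integrate ∫(-x**2*log(x)) dx by parts with u = log(x), dv = (-x**2) dx, so v = -x**3/3 [assuming x > 0]: now -x**3*log(x)/3 + ∫(x**2/3) dx + ∫((2*x + 6)/(x**2 + 6*x + 8)) dx + ∫((x**4 - 9*x**3 + 2*x**2 - 3*x + 1)/(x**5 - x)) dx.
Step 3. Evaluate the standard form: now -x**3*log(x)/3 + x**3/9 + ∫((2*x + 6)/(x**2 + 6*x + 8)) dx + ∫((x**4 - 9*x**3 + 2*x**2 - 3*x + 1)/(x**5 - x)) dx.
Step 4. Decompose ∫((2*x + 6)/(x**2 + 6*x + 8)) dx by partial fractions, (2*x + 6)/(x**2 + 6*x + 8) = 1/(x + 4) + 1/(x + 2): now -x**3*log(x)/3 + x**3/9 + ∫((x**4 - 9*x**3 + 2*x**2 - 3*x + 1)/(x**5 - x)) dx + ∫(1/(x + 2)) dx + ∫(1/(x + 4)) dx.
Step 5. Evaluate the standard form [assuming x > -2]: now -x**3*log(x)/3 + x**3/9 + log(x + 2) + ∫((x**4 - 9*x**3 + 2*x**2 - 3*x + 1)/(x**5 - x)) dx + ∫(1/(x + 4)) dx.
Step 6. Evaluate the standard form [assuming x > -4]: now -x**3*log(x)/3 + x**3/9 + log(x + 2) + log(x + 4) + ∫((x**4 - 9*x**3 + 2*x**2 - 3*x + 1)/(x**5 - x)) dx.
Step 7. Decompose ∫((x**4 - 9*x**3 + 2*x**2 - 3*x + 1)/(x**5 - x)) dx by partial fractions, (x**4 - 9*x**3 + 2*x**2 - 3*x + 1)/(x**5 - x) = -3/(x**2 + 1) + 4/(x + 1) - 2/(x - 1) - 1/x: now -x**3*log(x)/3 + x**3/9 + log(x + 2) + log(x + 4) + ∫(-1/x) dx + ∫(-2/(x - 1)) dx + ∫(4/(x + 1)) dx + ∫(-3/(x**2 + 1)) dx.
Step 8. Evaluate the standard form [assuming x > -1]: now -x**3*log(x)/3 + x**3/9 + 4*log(x + 1) + log(x + 2) + log(x + 4) + ∫(-1/x) dx + ∫(-2/(x - 1)) dx + ∫(-3/(x**2 + 1)) dx.
Step 9. Evaluate the standard form [assuming x > 0]: now -x**3*log(x)/3 + x**3/9 - log(x) + 4*log(x + 1) + log(x + 2) + log(x + 4) + ∫(-2/(x - 1)) dx + ∫(-3/(x**2 + 1)) dx.
Step 10. Evaluate the standard form [assuming x > 1]: now -x**3*log(x)/3 + x**3/9 - log(x) - 2*log(x - 1) + 4*log(x + 1) + log(x + 2) + log(x + 4) + ∫(-3/(x**2 + 1)) dx.
Step 11. Evaluate the standard form: now -x**3*log(x)/3 + x**3/9 - log(x) - 2*log(x - 1) + 4*log(x + 1) + log(x + 2) + log(x + 4) - 3*atan(x).
Answer: -x**3*log(x)/3 + x**3/9 - log(x) - 2*log(x - 1) + 4*log(x + 1) + log(x + 2) + log(x + 4) - 3*atan(x).


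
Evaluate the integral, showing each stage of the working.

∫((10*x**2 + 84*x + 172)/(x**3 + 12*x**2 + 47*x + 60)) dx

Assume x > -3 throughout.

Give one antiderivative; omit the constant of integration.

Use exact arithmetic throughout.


Step 1. Decompose ∫((10*x**2 + 84*x + 172)/(x**3 + 12*x**2 + 47*x + 60)) dx by partial fractions, (10*x**2 + 84*x + 172)/(x**3 + 12*x**2 + 47*x + 60) = 1/(x + 5) + 4/(x + 4) + 5/(x + 3): now ∫(5/(x + 3)) dx + ∫(4/(x + 4)) dx + ∫(1/(x + 5)) dx.
Step 2. Evaluate the standard form [assuming x > -5]: now log(x + 5) + ∫(5/(x + 3)) dx + ∫(4/(x + 4)) dx.
Step 3. Evaluate the standard form [assuming x > -4]: now 4*log(x + 4) + log(x + 5) + ∫(5/(x + 3)) dx.
Step 4. Evaluate the standard form [assuming x > -3]: now 5*log(x + 3) + 4*log(x + 4) + log(x + 5).
Answer: 5*log(x + 3) + 4*log(x + 4) + log(x + 5).


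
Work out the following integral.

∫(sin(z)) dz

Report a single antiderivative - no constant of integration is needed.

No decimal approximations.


Answer: -cos(z).


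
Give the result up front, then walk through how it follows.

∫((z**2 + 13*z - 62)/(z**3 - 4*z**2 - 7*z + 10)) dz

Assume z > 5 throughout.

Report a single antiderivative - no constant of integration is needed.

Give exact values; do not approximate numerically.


The answer is log(z - 5) + 4*log(z - 1) - 4*log(z + 2).
Step 1. Decompose ∫((z**2 + 13*z - 62)/(z**3 - 4*z**2 - 7*z + 10)) dz by partial fractions, (z**2 + 13*z - 62)/(z**3 - 4*z**2 - 7*z + 10) = -4/(z + 2) + 4/(z - 1) + 1/(z - 5): now ∫(1/(z - 5)) dz + ∫(4/(z - 1)) dz + ∫(-4/(z + 2)) dz.
Step 2. Evaluate the standard form [assuming z > 5]: now log(z - 5) + ∫(4/(z - 1)) dz + ∫(-4/(z + 2)) dz.
Step 3. Evaluate the standard form [assuming z > 1]: now log(z - 5) + 4*log(z - 1) + ∫(-4/(z + 2)) dz.
Step 4. Evaluate the standard form [assuming z > -2]: now log(z - 5) + 4*log(z - 1) - 4*log(z + 2).
Answer: log(z - 5) + 4*log(z - 1) - 4*log(z + 2).


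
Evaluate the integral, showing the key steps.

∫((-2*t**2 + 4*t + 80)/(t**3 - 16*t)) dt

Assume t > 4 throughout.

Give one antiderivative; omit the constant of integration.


Step 1. Decompose ∫((-2*t**2 + 4*t + 80)/(t**3 - 16*t)) dt by partial fractions, (-2*t**2 + 4*t + 80)/(t**3 - 16*t) = 1/(t + 4) + 2/(t - 4) - 5/t: now ∫(-5/t) dt + ∫(2/(t - 4)) dt + ∫(1/(t + 4)) dt.
Step 2. Evaluate the standard form [assuming t > 4]: now 2*log(t - 4) + ∫(-5/t) dt + ∫(1/(t + 4)) dt.
Step 3. Evaluate the standard form [assuming t > -4]: now 2*log(t - 4) + log(t + 4) + ∫(-5/t) dt.
Step 4. Evaluate the standard form [assuming t > 0]: now -5*log(t) + 2*log(t - 4) + log(t + 4).
Answer: -5*log(t) + 2*log(t - 4) + log(t + 4).


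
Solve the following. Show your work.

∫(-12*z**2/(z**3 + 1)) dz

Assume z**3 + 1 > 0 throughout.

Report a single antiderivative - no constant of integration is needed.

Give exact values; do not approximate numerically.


Step 1. Substitute u = z**3 + 1, turning ∫(-12*z**2/(z**3 + 1)) dz into ∫(-4/u) du: now ∫(-4/u) du.
Step 2. Evaluate the standard form [assuming u > 0]: now -4*log(u).
Step 3. Substitute back u = z**3 + 1: now -4*log(z**3 + 1).
Answer: -4*log(z**3 + 1).


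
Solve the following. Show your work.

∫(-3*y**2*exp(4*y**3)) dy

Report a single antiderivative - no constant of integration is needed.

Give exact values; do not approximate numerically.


Step 1. Substitute u = y**3, turning ∫(-3*y**2*exp(4*y**3)) dy into ∫(-exp(4*u)) du: now ∫(-exp(4*u)) du.
Step 2. Evaluate the standard form: now -exp(4*u)/4.
Step 3. Substitute back u = y**3: now -exp(4*y**3)/4.
Answer: -exp(4*y**3)/4.


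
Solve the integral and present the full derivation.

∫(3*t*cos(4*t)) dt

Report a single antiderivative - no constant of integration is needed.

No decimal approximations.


Step 1. Integrate ∫(3*t*cos(4*t)) dt by parts with u = t, dv = (3*cos(4*t)) dt, so v = 3*sin(4*t)/4: now 3*t*sin(4*t)/4 + ∫(-3*sin(4*t)/4) dt.
Step 2. Evaluate the standard form: now 3*t*sin(4*t)/4 + 3*cos(4*t)/16.
Answer: 3*t*sin(4*t)/4 + 3*cos(4*t)/16.


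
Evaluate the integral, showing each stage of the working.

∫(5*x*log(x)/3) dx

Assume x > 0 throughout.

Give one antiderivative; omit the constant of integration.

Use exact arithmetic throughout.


Step 1. Integrate ∫(5*x*log(x)/3) dx by parts with u = log(x), dv = (5*x/3) dx, so v = 5*x**2/6 [assuming x > 0]: now 5*x**2*log(x)/6 + ∫(-5*x/6) dx.
Step 2. Evaluate the standard form: now 5*x**2*log(x)/6 - 5*x**2/12.
Answer: 5*x**2*log(x)/6 - 5*x**2/12.


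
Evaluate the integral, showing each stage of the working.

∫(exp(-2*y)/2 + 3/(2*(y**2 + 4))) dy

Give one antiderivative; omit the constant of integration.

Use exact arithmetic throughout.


Step 1. Rewrite: now ∫(3/(2*(y**2 + 4))) dy + ∫(exp(-2*y)/2) dy.
Step 2. Evaluate the standard form: now ∫(3/(2*(y**2 + 4))) dy - exp(-2*y)/4.
Step 3. Evaluate the standard form: now 3*atan(y/2)/4 - exp(-2*y)/4.
Answer: 3*atan(y/2)/4 - exp(-2*y)/4.


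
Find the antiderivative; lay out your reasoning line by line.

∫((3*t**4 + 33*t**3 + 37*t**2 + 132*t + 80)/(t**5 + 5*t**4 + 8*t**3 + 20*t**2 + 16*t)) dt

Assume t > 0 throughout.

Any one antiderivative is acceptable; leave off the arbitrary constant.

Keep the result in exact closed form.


Step 1. Decompose ∫((3*t**4 + 33*t**3 + 37*t**2 + 132*t + 80)/(t**5 + 5*t**4 + 8*t**3 + 20*t**2 + 16*t)) dt by partial fractions, (3*t**4 + 33*t**3 + 37*t**2 + 132*t + 80)/(t**5 + 5*t**4 + 8*t**3 + 20*t**2 + 16*t) = 1/(t**2 + 4) - 5/(t + 4) + 3/(t + 1) + 5/t: now ∫(5/t) dt + ∫(3/(t + 1)) dt + ∫(-5/(t + 4)) dt + ∫(1/(t**2 + 4)) dt.
Step 2. Evaluate the standard form [assuming t > -1]: now 3*log(t + 1) + ∫(5/t) dt + ∫(-5/(t + 4)) dt + ∫(1/(t**2 + 4)) dt.
Step 3. Evaluate the standard form [assuming t > -4]: now 3*log(t + 1) - 5*log(t + 4) + ∫(5/t) dt + ∫(1/(t**2 + 4)) dt.
Step 4. Evaluate the standard form [assuming t > 0]: now 5*log(t) + 3*log(t + 1) - 5*log(t + 4) + ∫(1/(t**2 + 4)) dt.
Step 5. Evaluate the standard form: now 5*log(t) + 3*log(t + 1) - 5*log(t + 4) + atan(t/2)/2.
Answer: 5*log(t) + 3*log(t + 1) - 5*log(t + 4) + atan(t/2)/2.


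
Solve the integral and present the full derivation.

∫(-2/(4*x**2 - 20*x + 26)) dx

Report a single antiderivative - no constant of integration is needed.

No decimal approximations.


Step 1. Substitute u = 2*x - 5, turning ∫(-2/(4*x**2 - 20*x + 26)) dx into ∫(-1/(u**2 + 1)) du: now ∫(-1/(u**2 + 1)) du.
Step 2. Evaluate the standard form: now -atan(u).
Step 3. Substitute back u = 2*x - 5: now -atan(2*x - 5).
Answer: -atan(2*x - 5).


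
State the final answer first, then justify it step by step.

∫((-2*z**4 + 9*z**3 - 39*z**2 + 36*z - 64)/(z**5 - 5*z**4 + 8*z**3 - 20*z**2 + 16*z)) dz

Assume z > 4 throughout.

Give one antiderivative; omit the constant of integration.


The answer is -4*log(z) - 2*log(z - 4) + 4*log(z - 1) + 3*atan(z/2)/2.
Step 1. Decompose ∫((-2*z**4 + 9*z**3 - 39*z**2 + 36*z - 64)/(z**5 - 5*z**4 + 8*z**3 - 20*z**2 + 16*z)) dz by partial fractions, (-2*z**4 + 9*z**3 - 39*z**2 + 36*z - 64)/(z**5 - 5*z**4 + 8*z**3 - 20*z**2 + 16*z) = 3/(z**2 + 4) + 4/(z - 1) - 2/(z - 4) - 4/z: now ∫(-4/z) dz + ∫(-2/(z - 4)) dz + ∫(4/(z - 1)) dz + ∫(3/(z**2 + 4)) dz.
Step 2. Evaluate the standard form [assuming z > 0]: now -4*log(z) + ∫(-2/(z - 4)) dz + ∫(4/(z - 1)) dz + ∫(3/(z**2 + 4)) dz.
Step 3. Evaluate the standard form [assuming z > 1]: now -4*log(z) + 4*log(z - 1) + ∫(-2/(z - 4)) dz + ∫(3/(z**2 + 4)) dz.
Step 4. Evaluate the standard form [assuming z > 4]: now -4*log(z) - 2*log(z - 4) + 4*log(z - 1) + ∫(3/(z**2 + 4)) dz.
Step 5. Evaluate the standard form: now -4*log(z) - 2*log(z - 4) + 4*log(z - 1) + 3*atan(z/2)/2.
Answer: -4*log(z) - 2*log(z - 4) + 4*log(z - 1) + 3*atan(z/2)/2.


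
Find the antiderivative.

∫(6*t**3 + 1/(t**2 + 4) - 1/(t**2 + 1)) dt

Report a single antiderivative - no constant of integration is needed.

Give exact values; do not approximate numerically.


Answer: 3*t**4/2 + atan(t/2)/2 - atan(t).


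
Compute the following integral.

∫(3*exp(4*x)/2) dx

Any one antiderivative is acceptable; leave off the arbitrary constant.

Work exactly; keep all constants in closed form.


Answer: 3*exp(4*x)/8.


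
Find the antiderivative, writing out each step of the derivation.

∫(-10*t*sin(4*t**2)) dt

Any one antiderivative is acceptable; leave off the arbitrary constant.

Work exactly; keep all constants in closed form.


Step 1. Substitute u = t**2, turning ∫(-10*t*sin(4*t**2)) dt into ∫(-5*sin(4*u)) du: now ∫(-5*sin(4*u)) du.
Step 2. Evaluate the standard form: now 5*cos(4*u)/4.
Step 3. Substitute back u = t**2: now 5*cos(4*t**2)/4.
Answer: 5*cos(4*t**2)/4.


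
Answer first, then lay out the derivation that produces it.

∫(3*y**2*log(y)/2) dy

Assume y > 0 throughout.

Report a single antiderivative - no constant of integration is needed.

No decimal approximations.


The answer is y**3*log(y)/2 - y**3/6.
Step 1. Integrate ∫(3*y**2*log(y)/2) dy by parts with u = log(y), dv = (3*y**2/2) dy, so v = y**3/2 [assuming y > 0]: now y**3*log(y)/2 + ∫(-y**2/2) dy.
Step 2. Evaluate the standard form: now y**3*log(y)/2 - y**3/6.
Answer: y**3*log(y)/2 - y**3/6.


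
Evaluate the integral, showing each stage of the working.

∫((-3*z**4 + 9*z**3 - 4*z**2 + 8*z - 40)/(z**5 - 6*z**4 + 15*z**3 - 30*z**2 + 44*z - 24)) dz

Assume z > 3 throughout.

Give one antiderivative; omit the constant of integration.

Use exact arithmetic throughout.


Step 1. Decompose ∫((-3*z**4 + 9*z**3 - 4*z**2 + 8*z - 40)/(z**5 - 6*z**4 + 15*z**3 - 30*z**2 + 44*z - 24)) dz by partial fractions, (-3*z**4 + 9*z**3 - 4*z**2 + 8*z - 40)/(z**5 - 6*z**4 + 15*z**3 - 30*z**2 + 44*z - 24) = -4/(z**2 + 4) - 3/(z - 1) + 2/(z - 2) - 2/(z - 3): now ∫(-2/(z - 3)) dz + ∫(2/(z - 2)) dz + ∫(-3/(z - 1)) dz + ∫(-4/(z**2 + 4)) dz.
Step 2. Evaluate the standard form [assuming z > 3]: now -2*log(z - 3) + ∫(2/(z - 2)) dz + ∫(-3/(z - 1)) dz + ∫(-4/(z**2 + 4)) dz.
Step 3. Evaluate the standard form [assuming z > 1]: now -2*log(z - 3) - 3*log(z - 1) + ∫(2/(z - 2)) dz + ∫(-4/(z**2 + 4)) dz.
Step 4. Evaluate the standard form [assuming z > 2]: now -2*log(z - 3) + 2*log(z - 2) - 3*log(z - 1) + ∫(-4/(z**2 + 4)) dz.
Step 5. Evaluate the standard form: now -2*log(z - 3) + 2*log(z - 2) - 3*log(z - 1) - 2*atan(z/2).
Answer: -2*log(z - 3) + 2*log(z - 2) - 3*log(z - 1) - 2*atan(z/2).


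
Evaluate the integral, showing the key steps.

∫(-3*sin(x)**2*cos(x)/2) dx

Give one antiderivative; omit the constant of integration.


Step 1. Substitute u = sin(x), turning ∫(-3*sin(x)**2*cos(x)/2) dx into ∫(-3*u**2/2) du: now ∫(-3*u**2/2) du.
Step 2. Evaluate the standard form: now -u**3/2.
Step 3. Substitute back u = sin(x): now -sin(x)**3/2.
Answer: -sin(x)**3/2.


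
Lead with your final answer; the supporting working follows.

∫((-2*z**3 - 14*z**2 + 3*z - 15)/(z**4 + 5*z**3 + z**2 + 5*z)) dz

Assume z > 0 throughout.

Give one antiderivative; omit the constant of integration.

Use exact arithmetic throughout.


The answer is -3*log(z) + log(z + 5) + atan(z).
Step 1. Decompose ∫((-2*z**3 - 14*z**2 + 3*z - 15)/(z**4 + 5*z**3 + z**2 + 5*z)) dz by partial fractions, (-2*z**3 - 14*z**2 + 3*z - 15)/(z**4 + 5*z**3 + z**2 + 5*z) = 1/(z**2 + 1) + 1/(z + 5) - 3/z: now ∫(-3/z) dz + ∫(1/(z + 5)) dz + ∫(1/(z**2 + 1)) dz.
Step 2. Evaluate the standard form [assuming z > 0]: now -3*log(z) + ∫(1/(z + 5)) dz + ∫(1/(z**2 + 1)) dz.
Step 3. Evaluate the standard form [assuming z > -5]: now -3*log(z) + log(z + 5) + ∫(1/(z**2 + 1)) dz.
Step 4. Evaluate the standard form: now -3*log(z) + log(z + 5) + atan(z).
Answer: -3*log(z) + log(z + 5) + atan(z).


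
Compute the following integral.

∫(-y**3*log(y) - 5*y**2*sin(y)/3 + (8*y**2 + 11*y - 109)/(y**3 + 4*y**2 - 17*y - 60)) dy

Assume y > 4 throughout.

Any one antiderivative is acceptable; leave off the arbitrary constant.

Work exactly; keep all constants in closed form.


Answer: -y**4*log(y)/4 + y**4/16 + 5*y**2*cos(y)/3 - 10*y*sin(y)/3 + log(y - 4) + 5*log(y + 3) + 2*log(y + 5) - 10*cos(y)/3.


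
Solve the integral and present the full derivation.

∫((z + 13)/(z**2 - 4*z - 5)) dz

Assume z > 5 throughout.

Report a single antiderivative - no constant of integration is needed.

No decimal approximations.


Step 1. Decompose ∫((z + 13)/(z**2 - 4*z - 5)) dz by partial fractions, (z + 13)/(z**2 - 4*z - 5) = -2/(z + 1) + 3/(z - 5): now ∫(3/(z - 5)) dz + ∫(-2/(z + 1)) dz.
Step 2. Evaluate the standard form [assuming z > 5]: now 3*log(z - 5) + ∫(-2/(z + 1)) dz.
Step 3. Evaluate the standard form [assuming z > -1]: now 3*log(z - 5) - 2*log(z + 1).
Answer: 3*log(z - 5) - 2*log(z + 1).


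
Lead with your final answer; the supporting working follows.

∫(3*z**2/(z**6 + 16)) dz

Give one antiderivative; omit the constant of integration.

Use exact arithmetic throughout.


The answer is atan(z**3/4)/4.
Step 1. Substitute u = z**3, turning ∫(3*z**2/(z**6 + 16)) dz into ∫(1/(u**2 + 16)) du: now ∫(1/(u**2 + 16)) du.
Step 2. Evaluate the standard form: now atan(u/4)/4.
Step 3. Substitute back u = z**3: now atan(z**3/4)/4.
Answer: atan(z**3/4)/4.


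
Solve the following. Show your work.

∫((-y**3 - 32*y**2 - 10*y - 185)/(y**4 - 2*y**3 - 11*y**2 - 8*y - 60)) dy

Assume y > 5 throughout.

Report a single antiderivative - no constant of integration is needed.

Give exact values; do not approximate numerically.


Step 1. Decompose ∫((-y**3 - 32*y**2 - 10*y - 185)/(y**4 - 2*y**3 - 11*y**2 - 8*y - 60)) dy by partial fractions, (-y**3 - 32*y**2 - 10*y - 185)/(y**4 - 2*y**3 - 11*y**2 - 8*y - 60) = 3/(y**2 + 4) + 4/(y + 3) - 5/(y - 5): now ∫(-5/(y - 5)) dy + ∫(4/(y + 3)) dy + ∫(3/(y**2 + 4)) dy.
Step 2. Evaluate the standard form [assuming y > 5]: now -5*log(y - 5) + ∫(4/(y + 3)) dy + ∫(3/(y**2 + 4)) dy.
Step 3. Evaluate the standard form [assuming y > -3]: now -5*log(y - 5) + 4*log(y + 3) + ∫(3/(y**2 + 4)) dy.
Step 4. Evaluate the standard form: now -5*log(y - 5) + 4*log(y + 3) + 3*atan(y/2)/2.
Answer: -5*log(y - 5) + 4*log(y + 3) + 3*atan(y/2)/2.


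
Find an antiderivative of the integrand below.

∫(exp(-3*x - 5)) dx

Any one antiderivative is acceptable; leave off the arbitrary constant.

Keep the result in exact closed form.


Answer: -exp(-3*x - 5)/3.


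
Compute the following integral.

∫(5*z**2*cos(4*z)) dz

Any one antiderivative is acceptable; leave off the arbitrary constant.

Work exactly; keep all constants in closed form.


Answer: 5*z**2*sin(4*z)/4 + 5*z*cos(4*z)/8 - 5*sin(4*z)/32.


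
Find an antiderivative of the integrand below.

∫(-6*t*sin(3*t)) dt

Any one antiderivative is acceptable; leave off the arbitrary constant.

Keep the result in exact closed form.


Answer: 2*t*cos(3*t) - 2*sin(3*t)/3.


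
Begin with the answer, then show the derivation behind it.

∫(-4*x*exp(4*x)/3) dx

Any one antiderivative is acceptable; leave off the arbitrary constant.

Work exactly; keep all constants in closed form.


The answer is -x*exp(4*x)/3 + exp(4*x)/12.
Step 1. Integrate ∫(-4*x*exp(4*x)/3) dx by parts with u = x, dv = (-4*exp(4*x)/3) dx, so v = -exp(4*x)/3: now -x*exp(4*x)/3 + ∫(exp(4*x)/3) dx.
Step 2. Evaluate the standard form: now -x*exp(4*x)/3 + exp(4*x)/12.
Answer: -x*exp(4*x)/3 + exp(4*x)/12.


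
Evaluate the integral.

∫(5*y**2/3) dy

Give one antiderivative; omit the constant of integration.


Answer: 5*y**3/9.


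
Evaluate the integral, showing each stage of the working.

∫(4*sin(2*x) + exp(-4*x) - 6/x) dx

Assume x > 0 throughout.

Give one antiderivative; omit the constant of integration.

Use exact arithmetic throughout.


Step 1. Rewrite: now ∫(-6/x) dx + ∫(exp(-4*x)) dx + ∫(4*sin(2*x)) dx.
Step 2. Evaluate the standard form [assuming x > 0]: now -6*log(x) + ∫(exp(-4*x)) dx + ∫(4*sin(2*x)) dx.
Step 3. Evaluate the standard form: now -6*log(x) - 2*cos(2*x) + ∫(exp(-4*x)) dx.
Step 4. Evaluate the standard form: now -6*log(x) - 2*cos(2*x) - exp(-4*x)/4.
Answer: -6*log(x) - 2*cos(2*x) - exp(-4*x)/4.


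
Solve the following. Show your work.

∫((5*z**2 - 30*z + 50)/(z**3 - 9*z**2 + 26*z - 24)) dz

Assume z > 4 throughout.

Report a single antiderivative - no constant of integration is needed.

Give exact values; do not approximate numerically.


Step 1. Decompose ∫((5*z**2 - 30*z + 50)/(z**3 - 9*z**2 + 26*z - 24)) dz by partial fractions, (5*z**2 - 30*z + 50)/(z**3 - 9*z**2 + 26*z - 24) = 5/(z - 2) - 5/(z - 3) + 5/(z - 4): now ∫(5/(z - 4)) dz + ∫(-5/(z - 3)) dz + ∫(5/(z - 2)) dz.
Step 2. Evaluate the standard form [assuming z > 3]: now -5*log(z - 3) + ∫(5/(z - 4)) dz + ∫(5/(z - 2)) dz.
Step 3. Evaluate the standard form [assuming z > 2]: now -5*log(z - 3) + 5*log(z - 2) + ∫(5/(z - 4)) dz.
Step 4. Evaluate the standard form [assuming z > 4]: now 5*log(z - 4) - 5*log(z - 3) + 5*log(z - 2).
Answer: 5*log(z - 4) - 5*log(z - 3) + 5*log(z - 2).


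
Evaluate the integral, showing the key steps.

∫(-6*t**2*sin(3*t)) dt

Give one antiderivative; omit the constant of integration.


Step 1. Integrate ∫(-6*t**2*sin(3*t)) dt by parts with u = t**2, dv = (-6*sin(3*t)) dt, so v = 2*cos(3*t): now 2*t**2*cos(3*t) + ∫(-4*t*cos(3*t)) dt.
Step 2. Integrate ∫(-4*t*cos(3*t)) dt by parts with u = t, dv = (-4*cos(3*t)) dt, so v = -4*sin(3*t)/3: now 2*t**2*cos(3*t) - 4*t*sin(3*t)/3 + ∫(4*sin(3*t)/3) dt.
Step 3. Evaluate the standard form: now 2*t**2*cos(3*t) - 4*t*sin(3*t)/3 - 4*cos(3*t)/9.
Answer: 2*t**2*cos(3*t) - 4*t*sin(3*t)/3 - 4*cos(3*t)/9.


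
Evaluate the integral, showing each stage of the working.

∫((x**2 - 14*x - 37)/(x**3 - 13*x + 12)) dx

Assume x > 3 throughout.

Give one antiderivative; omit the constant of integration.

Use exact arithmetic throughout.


Step 1. Decompose ∫((x**2 - 14*x - 37)/(x**3 - 13*x + 12)) dx by partial fractions, (x**2 - 14*x - 37)/(x**3 - 13*x + 12) = 1/(x + 4) + 5/(x - 1) - 5/(x - 3): now ∫(-5/(x - 3)) dx + ∫(5/(x - 1)) dx + ∫(1/(x + 4)) dx.
Step 2. Evaluate the standard form [assuming x > -4]: now log(x + 4) + ∫(-5/(x - 3)) dx + ∫(5/(x - 1)) dx.
Step 3. Evaluate the standard form [assuming x > 3]: now -5*log(x - 3) + log(x + 4) + ∫(5/(x - 1)) dx.
Step 4. Evaluate the standard form [assuming x > 1]: now -5*log(x - 3) + 5*log(x - 1) + log(x + 4).
Answer: -5*log(x - 3) + 5*log(x - 1) + log(x + 4).


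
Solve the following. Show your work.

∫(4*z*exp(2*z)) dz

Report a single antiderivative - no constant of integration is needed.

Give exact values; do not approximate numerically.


Step 1. Integrate ∫(4*z*exp(2*z)) dz by parts with u = z, dv = (4*exp(2*z)) dz, so v = 2*exp(2*z): now 2*z*exp(2*z) + ∫(-2*exp(2*z)) dz.
Step 2. Evaluate the standard form: now 2*z*exp(2*z) - exp(2*z).
Answer: 2*z*exp(2*z) - exp(2*z).


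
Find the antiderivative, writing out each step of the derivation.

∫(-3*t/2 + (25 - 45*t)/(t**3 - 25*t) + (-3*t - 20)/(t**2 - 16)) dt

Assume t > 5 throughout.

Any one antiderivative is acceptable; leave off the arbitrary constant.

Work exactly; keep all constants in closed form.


Step 1. Rewrite: now ∫(-3*t/2) dt + ∫((25 - 45*t)/(t**3 - 25*t)) dt + ∫((-3*t - 20)/(t**2 - 16)) dt.
Step 2. Decompose ∫((-3*t - 20)/(t**2 - 16)) dt by partial fractions, (-3*t - 20)/(t**2 - 16) = 1/(t + 4) - 4/(t - 4): now ∫(-3*t/2) dt + ∫((25 - 45*t)/(t**3 - 25*t)) dt + ∫(-4/(t - 4)) dt + ∫(1/(t + 4)) dt.
Step 3. Evaluate the standard form [assuming t > 4]: now -4*log(t - 4) + ∫(-3*t/2) dt + ∫((25 - 45*t)/(t**3 - 25*t)) dt + ∫(1/(t + 4)) dt.
Step 4. Evaluate the standard form [assuming t > -4]: now -4*log(t - 4) + log(t + 4) + ∫(-3*t/2) dt + ∫((25 - 45*t)/(t**3 - 25*t)) dt.
Step 5. Decompose ∫((25 - 45*t)/(t**3 - 25*t)) dt by partial fractions, (25 - 45*t)/(t**3 - 25*t) = 5/(t + 5) - 4/(t - 5) - 1/t: now -4*log(t - 4) + log(t + 4) + ∫(-1/t) dt + ∫(-3*t/2) dt + ∫(-4/(t - 5)) dt + ∫(5/(t + 5)) dt.
Step 6. Evaluate the standard form [assuming t > 5]: now -4*log(t - 5) - 4*log(t - 4) + log(t + 4) + ∫(-1/t) dt + ∫(-3*t/2) dt + ∫(5/(t + 5)) dt.
Step 7. Evaluate the standard form [assuming t > -5]: now -4*log(t - 5) - 4*log(t - 4) + log(t + 4) + 5*log(t + 5) + ∫(-1/t) dt + ∫(-3*t/2) dt.
Step 8. Evaluate the standard form [assuming t > 0]: now -log(t) - 4*log(t - 5) - 4*log(t - 4) + log(t + 4) + 5*log(t + 5) + ∫(-3*t/2) dt.
Step 9. Evaluate the standard form: now -3*t**2/4 - log(t) - 4*log(t - 5) - 4*log(t - 4) + log(t + 4) + 5*log(t + 5).
Answer: -3*t**2/4 - log(t) - 4*log(t - 5) - 4*log(t - 4) + log(t + 4) + 5*log(t + 5).


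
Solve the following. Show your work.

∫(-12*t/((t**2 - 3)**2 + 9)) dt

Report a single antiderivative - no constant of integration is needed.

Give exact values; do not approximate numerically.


Step 1. Substitute u = t**2 - 3, turning ∫(-12*t/((t**2 - 3)**2 + 9)) dt into ∫(-6/(u**2 + 9)) du: now ∫(-6/(u**2 + 9)) du.
Step 2. Evaluate the standard form: now -2*atan(u/3).
Step 3. Substitute back u = t**2 - 3: now -2*atan(t**2/3 - 1).
Answer: -2*atan(t**2/3 - 1).


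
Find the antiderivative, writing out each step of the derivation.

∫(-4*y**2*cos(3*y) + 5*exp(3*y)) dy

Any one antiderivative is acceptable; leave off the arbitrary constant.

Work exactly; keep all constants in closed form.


Step 1. Rewrite: now ∫(-4*y**2*cos(3*y)) dy + ∫(5*exp(3*y)) dy.
Step 2. Evaluate the standard form: now 5*exp(3*y)/3 + ∫(-4*y**2*cos(3*y)) dy.
Step 3. Integrate ∫(-4*y**2*cos(3*y)) dy by parts with u = y**2, dv = (-4*cos(3*y)) dy, so v = -4*sin(3*y)/3: now -4*y**2*sin(3*y)/3 + 5*exp(3*y)/3 + ∫(8*y*sin(3*y)/3) dy.
Step 4. Integrate ∫(8*y*sin(3*y)/3) dy by parts with u = y, dv = (8*sin(3*y)/3) dy, so v = -8*cos(3*y)/9: now -4*y**2*sin(3*y)/3 - 8*y*cos(3*y)/9 + 5*exp(3*y)/3 + ∫(8*cos(3*y)/9) dy.
Step 5. Evaluate the standard form: now -4*y**2*sin(3*y)/3 - 8*y*cos(3*y)/9 + 5*exp(3*y)/3 + 8*sin(3*y)/27.
Answer: -4*y**2*sin(3*y)/3 - 8*y*cos(3*y)/9 + 5*exp(3*y)/3 + 8*sin(3*y)/27.


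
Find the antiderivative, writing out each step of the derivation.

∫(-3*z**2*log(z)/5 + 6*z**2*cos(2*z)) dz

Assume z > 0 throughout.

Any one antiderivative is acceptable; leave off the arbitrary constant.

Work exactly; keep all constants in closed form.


Step 1. Rewrite: now ∫(-3*z**2*log(z)/5) dz + ∫(6*z**2*cos(2*z)) dz.
Step 2. Integrate ∫(6*z**2*cos(2*z)) dz by parts with u = z**2, dv = (6*cos(2*z)) dz, so v = 3*sin(2*z): now 3*z**2*sin(2*z) + ∫(-6*z*sin(2*z)) dz + ∫(-3*z**2*log(z)/5) dz.
Step 3. Integrate ∫(-6*z*sin(2*z)) dz by parts with u = z, dv = (-6*sin(2*z)) dz, so v = 3*cos(2*z): now 3*z**2*sin(2*z) + 3*z*cos(2*z) + ∫(-3*z**2*log(z)/5) dz + ∫(-3*cos(2*z)) dz.
Step 4. Evaluate the standard form: now 3*z**2*sin(2*z) + 3*z*cos(2*z) - 3*sin(2*z)/2 + ∫(-3*z**2*log(z)/5) dz.
Step 5. Integrate ∫(-3*z**2*log(z)/5) dz by parts with u = log(z), dv = (-3*z**2/5) dz, so v = -z**3/5 [assuming z > 0]: now -z**3*log(z)/5 + 3*z**2*sin(2*z) + 3*z*cos(2*z) - 3*sin(2*z)/2 + ∫(z**2/5) dz.
Step 6. Evaluate the standard form: now -z**3*log(z)/5 + z**3/15 + 3*z**2*sin(2*z) + 3*z*cos(2*z) - 3*sin(2*z)/2.
Answer: -z**3*log(z)/5 + z**3/15 + 3*z**2*sin(2*z) + 3*z*cos(2*z) - 3*sin(2*z)/2.


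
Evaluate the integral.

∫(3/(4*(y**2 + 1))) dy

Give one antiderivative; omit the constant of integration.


Answer: 3*atan(y)/4.


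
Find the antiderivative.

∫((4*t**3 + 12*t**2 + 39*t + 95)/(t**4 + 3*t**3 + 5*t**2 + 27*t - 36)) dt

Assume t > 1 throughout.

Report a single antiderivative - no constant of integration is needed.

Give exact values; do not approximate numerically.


Answer: 3*log(t - 1) + log(t + 4) + atan(t/3)/3.
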